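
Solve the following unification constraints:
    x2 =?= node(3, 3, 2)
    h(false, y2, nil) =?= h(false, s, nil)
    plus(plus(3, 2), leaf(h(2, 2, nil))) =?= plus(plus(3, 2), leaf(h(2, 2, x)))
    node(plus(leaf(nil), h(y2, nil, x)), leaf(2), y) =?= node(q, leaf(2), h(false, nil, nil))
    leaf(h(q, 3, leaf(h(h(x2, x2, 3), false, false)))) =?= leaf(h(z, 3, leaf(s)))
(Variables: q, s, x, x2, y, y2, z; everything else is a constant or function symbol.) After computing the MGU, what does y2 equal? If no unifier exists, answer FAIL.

Bind x2 := node(3, 3, 2); substituting into the one remaining equation that mentions x2 gives: leaf(h(q, 3, leaf(h(h(node(3, 3, 2), node(3, 3, 2), 3), false, false)))) =?= leaf(h(z, 3, leaf(s))).
Decompose h/3: false =?= false,  y2 =?= s,  nil =?= nil.
Delete trivial equation false =?= false.
Bind y2 := s; substituting into the one remaining equation that mentions y2 gives: node(plus(leaf(nil), h(s, nil, x)), leaf(2), y) =?= node(q, leaf(2), h(false, nil, nil)).
Delete trivial equation nil =?= nil.
Decompose plus/2: plus(3, 2) =?= plus(3, 2),  leaf(h(2, 2, nil)) =?= leaf(h(2, 2, x)).
Delete trivial equation plus(3, 2) =?= plus(3, 2).
Decompose leaf/1: h(2, 2, nil) =?= h(2, 2, x).
Decompose h/3: 2 =?= 2,  2 =?= 2,  nil =?= x.
Delete trivial equation 2 =?= 2.
Delete trivial equation 2 =?= 2.
Bind x := nil; substituting into the one remaining equation that mentions x gives: node(plus(leaf(nil), h(s, nil, nil)), leaf(2), y) =?= node(q, leaf(2), h(false, nil, nil)).
Decompose node/3: plus(leaf(nil), h(s, nil, nil)) =?= q,  leaf(2) =?= leaf(2),  y =?= h(false, nil, nil).
Bind q := plus(leaf(nil), h(s, nil, nil)); substituting into the one remaining equation that mentions q gives: leaf(h(plus(leaf(nil), h(s, nil, nil)), 3, leaf(h(h(node(3, 3, 2), node(3, 3, 2), 3), false, false)))) =?= leaf(h(z, 3, leaf(s))).
Delete trivial equation leaf(2) =?= leaf(2).
Bind y := h(false, nil, nil); no other remaining equation mentions y.
Decompose leaf/1: h(plus(leaf(nil), h(s, nil, nil)), 3, leaf(h(h(node(3, 3, 2), node(3, 3, 2), 3), false, false))) =?= h(z, 3, leaf(s)).
Decompose h/3: plus(leaf(nil), h(s, nil, nil)) =?= z,  3 =?= 3,  leaf(h(h(node(3, 3, 2), node(3, 3, 2), 3), false, false)) =?= leaf(s).
Bind z := plus(leaf(nil), h(s, nil, nil)); no other remaining equation mentions z.
Delete trivial equation 3 =?= 3.
Decompose leaf/1: h(h(node(3, 3, 2), node(3, 3, 2), 3), false, false) =?= s.
Bind s := h(h(node(3, 3, 2), node(3, 3, 2), 3), false, false). Substituting into the earlier bindings gives y2 := h(h(node(3, 3, 2), node(3, 3, 2), 3), false, false), q := plus(leaf(nil), h(h(h(node(3, 3, 2), node(3, 3, 2), 3), false, false), nil, nil)), z := plus(leaf(nil), h(h(h(node(3, 3, 2), node(3, 3, 2), 3), false, false), nil, nil)).
MGU = { x2 -> node(3, 3, 2), y2 -> h(h(node(3, 3, 2), node(3, 3, 2), 3), false, false), x -> nil, q -> plus(leaf(nil), h(h(h(node(3, 3, 2), node(3, 3, 2), 3), false, false), nil, nil)), y -> h(false, nil, nil), z -> plus(leaf(nil), h(h(h(node(3, 3, 2), node(3, 3, 2), 3), false, false), nil, nil)), s -> h(h(node(3, 3, 2), node(3, 3, 2), 3), false, false) }, so y2 -> h(h(node(3, 3, 2), node(3, 3, 2), 3), false, false).

h(h(node(3, 3, 2), node(3, 3, 2), 3), false, false)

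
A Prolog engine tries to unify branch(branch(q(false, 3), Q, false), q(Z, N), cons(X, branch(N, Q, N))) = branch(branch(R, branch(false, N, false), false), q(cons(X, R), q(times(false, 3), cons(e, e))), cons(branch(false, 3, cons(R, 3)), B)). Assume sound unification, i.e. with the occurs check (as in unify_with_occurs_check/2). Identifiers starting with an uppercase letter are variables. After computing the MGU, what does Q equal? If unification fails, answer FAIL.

branch(false, q(times(false, 3), cons(e, e)), false)

Decompose branch/3: branch(q(false, 3), Q, false) = branch(R, branch(false, N, false), false),  q(Z, N) = q(cons(X, R), q(times(false, 3), cons(e, e))),  cons(X, branch(N, Q, N)) = cons(branch(false, 3, cons(R, 3)), B).
Decompose branch/3: q(false, 3) = R,  Q = branch(false, N, false),  false = false.
Bind R := q(false, 3); substituting into the 2 remaining equations that mention R gives: q(Z, N) = q(cons(X, q(false, 3)), q(times(false, 3), cons(e, e))),  cons(X, branch(N, Q, N)) = cons(branch(false, 3, cons(q(false, 3), 3)), B).
Bind Q := branch(false, N, false); substituting into the one remaining equation that mentions Q gives: cons(X, branch(N, branch(false, N, false), N)) = cons(branch(false, 3, cons(q(false, 3), 3)), B).
Delete trivial equation false = false.
Decompose q/2: Z = cons(X, q(false, 3)),  N = q(times(false, 3), cons(e, e)).
Bind Z := cons(X, q(false, 3)); no other remaining equation mentions Z.
Bind N := q(times(false, 3), cons(e, e)); substituting into the remaining equation gives: cons(X, branch(q(times(false, 3), cons(e, e)), branch(false, q(times(false, 3), cons(e, e)), false), q(times(false, 3), cons(e, e)))) = cons(branch(false, 3, cons(q(false, 3), 3)), B). Substituting into the earlier binding gives Q := branch(false, q(times(false, 3), cons(e, e)), false).
Decompose cons/2: X = branch(false, 3, cons(q(false, 3), 3)),  branch(q(times(false, 3), cons(e, e)), branch(false, q(times(false, 3), cons(e, e)), false), q(times(false, 3), cons(e, e))) = B.
Bind X := branch(false, 3, cons(q(false, 3), 3)); no other remaining equation mentions X. Substituting into the earlier binding gives Z := cons(branch(false, 3, cons(q(false, 3), 3)), q(false, 3)).
Bind B := branch(q(times(false, 3), cons(e, e)), branch(false, q(times(false, 3), cons(e, e)), false), q(times(false, 3), cons(e, e))).
MGU = { R = q(false, 3), Q = branch(false, q(times(false, 3), cons(e, e)), false), Z = cons(branch(false, 3, cons(q(false, 3), 3)), q(false, 3)), N = q(times(false, 3), cons(e, e)), X = branch(false, 3, cons(q(false, 3), 3)), B = branch(q(times(false, 3), cons(e, e)), branch(false, q(times(false, 3), cons(e, e)), false), q(times(false, 3), cons(e, e))) }, so Q = branch(false, q(times(false, 3), cons(e, e)), false).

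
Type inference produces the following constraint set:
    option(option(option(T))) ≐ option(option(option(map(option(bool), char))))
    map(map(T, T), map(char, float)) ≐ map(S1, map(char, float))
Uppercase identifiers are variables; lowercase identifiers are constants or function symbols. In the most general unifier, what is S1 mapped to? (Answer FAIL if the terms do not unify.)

Decompose option/1: option(option(T)) ≐ option(option(map(option(bool), char))).
Decompose option/1: option(T) ≐ option(map(option(bool), char)).
Decompose option/1: T ≐ map(option(bool), char).
Bind T := map(option(bool), char); substituting into the remaining equation gives: map(map(map(option(bool), char), map(option(bool), char)), map(char, float)) ≐ map(S1, map(char, float)).
Decompose map/2: map(map(option(bool), char), map(option(bool), char)) ≐ S1,  map(char, float) ≐ map(char, float).
Bind S1 := map(map(option(bool), char), map(option(bool), char)); no other remaining equation mentions S1.
Delete trivial equation map(char, float) ≐ map(char, float).
MGU = { T ↦ map(option(bool), char), S1 ↦ map(map(option(bool), char), map(option(bool), char)) }, so S1 ↦ map(map(option(bool), char), map(option(bool), char)).

map(map(option(bool), char), map(option(bool), char))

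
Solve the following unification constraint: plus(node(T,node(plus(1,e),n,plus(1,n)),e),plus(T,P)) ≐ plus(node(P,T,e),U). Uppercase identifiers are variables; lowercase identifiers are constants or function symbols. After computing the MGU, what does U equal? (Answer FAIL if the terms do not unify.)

plus(node(plus(1,e),n,plus(1,n)),node(plus(1,e),n,plus(1,n)))

Decompose plus/2: node(T,node(plus(1,e),n,plus(1,n)),e) ≐ node(P,T,e),  plus(T,P) ≐ U.
Decompose node/3: T ≐ P,  node(plus(1,e),n,plus(1,n)) ≐ T,  e ≐ e.
Bind T := P; substituting into the 2 remaining equations that mention T gives: node(plus(1,e),n,plus(1,n)) ≐ P,  plus(P,P) ≐ U.
Bind P := node(plus(1,e),n,plus(1,n)); substituting into the one remaining equation that mentions P gives: plus(node(plus(1,e),n,plus(1,n)),node(plus(1,e),n,plus(1,n))) ≐ U. Substituting into the earlier binding gives T := node(plus(1,e),n,plus(1,n)).
Delete trivial equation e ≐ e.
Bind U := plus(node(plus(1,e),n,plus(1,n)),node(plus(1,e),n,plus(1,n))).
MGU = { T := node(plus(1,e),n,plus(1,n)), P := node(plus(1,e),n,plus(1,n)), U := plus(node(plus(1,e),n,plus(1,n)),node(plus(1,e),n,plus(1,n))) }, so U := plus(node(plus(1,e),n,plus(1,n)),node(plus(1,e),n,plus(1,n))).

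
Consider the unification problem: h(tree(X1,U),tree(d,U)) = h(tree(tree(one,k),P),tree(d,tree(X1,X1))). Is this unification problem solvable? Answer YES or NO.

Decompose h/2: tree(X1,U) = tree(tree(one,k),P),  tree(d,U) = tree(d,tree(X1,X1)).
Decompose tree/2: X1 = tree(one,k),  U = P.
Bind X1 := tree(one,k); substituting into the one remaining equation that mentions X1 gives: tree(d,U) = tree(d,tree(tree(one,k),tree(one,k))).
Bind U := P; substituting into the remaining equation gives: tree(d,P) = tree(d,tree(tree(one,k),tree(one,k))).
Decompose tree/2: d = d,  P = tree(tree(one,k),tree(one,k)).
Delete trivial equation d = d.
Bind P := tree(tree(one,k),tree(one,k)). Substituting into the earlier binding gives U := tree(tree(one,k),tree(one,k)).
No equations remain and no clash or occurs-check failure arose, so a unifier exists.

YES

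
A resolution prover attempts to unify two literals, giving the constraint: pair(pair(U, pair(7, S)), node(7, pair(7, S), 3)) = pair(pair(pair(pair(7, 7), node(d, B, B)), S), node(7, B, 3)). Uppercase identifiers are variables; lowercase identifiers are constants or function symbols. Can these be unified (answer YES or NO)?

NO

Decompose pair/2: pair(U, pair(7, S)) = pair(pair(pair(7, 7), node(d, B, B)), S),  node(7, pair(7, S), 3) = node(7, B, 3).
Decompose pair/2: U = pair(pair(7, 7), node(d, B, B)),  pair(7, S) = S.
Bind U := pair(pair(7, 7), node(d, B, B)); no other remaining equation mentions U.
Occurs check fails: S occurs in pair(7, S); the equation S = pair(7, S) has no finite solution.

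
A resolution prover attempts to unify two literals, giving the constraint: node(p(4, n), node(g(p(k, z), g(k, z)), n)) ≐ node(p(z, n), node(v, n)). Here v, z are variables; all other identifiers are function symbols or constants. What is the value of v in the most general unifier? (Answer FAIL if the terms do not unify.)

g(p(k, 4), g(k, 4))

Decompose node/2: p(4, n) ≐ p(z, n),  node(g(p(k, z), g(k, z)), n) ≐ node(v, n).
Decompose p/2: 4 ≐ z,  n ≐ n.
Bind z := 4; substituting into the one remaining equation that mentions z gives: node(g(p(k, 4), g(k, 4)), n) ≐ node(v, n).
Delete trivial equation n ≐ n.
Decompose node/2: g(p(k, 4), g(k, 4)) ≐ v,  n ≐ n.
Bind v := g(p(k, 4), g(k, 4)); no other remaining equation mentions v.
Delete trivial equation n ≐ n.
MGU = { z ↦ 4, v ↦ g(p(k, 4), g(k, 4)) }, so v ↦ g(p(k, 4), g(k, 4)).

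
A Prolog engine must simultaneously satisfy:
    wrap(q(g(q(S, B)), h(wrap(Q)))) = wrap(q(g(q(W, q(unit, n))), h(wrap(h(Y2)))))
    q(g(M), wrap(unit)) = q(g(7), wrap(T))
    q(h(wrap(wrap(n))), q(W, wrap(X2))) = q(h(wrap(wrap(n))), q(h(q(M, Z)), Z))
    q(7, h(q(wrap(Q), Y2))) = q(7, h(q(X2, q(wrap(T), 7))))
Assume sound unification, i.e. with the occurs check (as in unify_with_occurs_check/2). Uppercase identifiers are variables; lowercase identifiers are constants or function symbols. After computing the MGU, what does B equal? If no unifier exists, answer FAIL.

Decompose wrap/1: q(g(q(S, B)), h(wrap(Q))) = q(g(q(W, q(unit, n))), h(wrap(h(Y2)))).
Decompose q/2: g(q(S, B)) = g(q(W, q(unit, n))),  h(wrap(Q)) = h(wrap(h(Y2))).
Decompose g/1: q(S, B) = q(W, q(unit, n)).
Decompose q/2: S = W,  B = q(unit, n).
Bind S := W; no other remaining equation mentions S.
Bind B := q(unit, n); no other remaining equation mentions B.
Decompose h/1: wrap(Q) = wrap(h(Y2)).
Decompose wrap/1: Q = h(Y2).
Bind Q := h(Y2); substituting into the one remaining equation that mentions Q gives: q(7, h(q(wrap(h(Y2)), Y2))) = q(7, h(q(X2, q(wrap(T), 7)))).
Decompose q/2: g(M) = g(7),  wrap(unit) = wrap(T).
Decompose g/1: M = 7.
Bind M := 7; substituting into the one remaining equation that mentions M gives: q(h(wrap(wrap(n))), q(W, wrap(X2))) = q(h(wrap(wrap(n))), q(h(q(7, Z)), Z)).
Decompose wrap/1: unit = T.
Bind T := unit; substituting into the one remaining equation that mentions T gives: q(7, h(q(wrap(h(Y2)), Y2))) = q(7, h(q(X2, q(wrap(unit), 7)))).
Decompose q/2: h(wrap(wrap(n))) = h(wrap(wrap(n))),  q(W, wrap(X2)) = q(h(q(7, Z)), Z).
Delete trivial equation h(wrap(wrap(n))) = h(wrap(wrap(n))).
Decompose q/2: W = h(q(7, Z)),  wrap(X2) = Z.
Bind W := h(q(7, Z)); no other remaining equation mentions W. Substituting into the earlier binding gives S := h(q(7, Z)).
Bind Z := wrap(X2); no other remaining equation mentions Z. Substituting into the earlier bindings gives S := h(q(7, wrap(X2))), W := h(q(7, wrap(X2))).
Decompose q/2: 7 = 7,  h(q(wrap(h(Y2)), Y2)) = h(q(X2, q(wrap(unit), 7))).
Delete trivial equation 7 = 7.
Decompose h/1: q(wrap(h(Y2)), Y2) = q(X2, q(wrap(unit), 7)).
Decompose q/2: wrap(h(Y2)) = X2,  Y2 = q(wrap(unit), 7).
Bind X2 := wrap(h(Y2)); no other remaining equation mentions X2. Substituting into the earlier bindings gives S := h(q(7, wrap(wrap(h(Y2))))), W := h(q(7, wrap(wrap(h(Y2))))), Z := wrap(wrap(h(Y2))).
Bind Y2 := q(wrap(unit), 7). Substituting into the earlier bindings gives S := h(q(7, wrap(wrap(h(q(wrap(unit), 7)))))), Q := h(q(wrap(unit), 7)), W := h(q(7, wrap(wrap(h(q(wrap(unit), 7)))))), Z := wrap(wrap(h(q(wrap(unit), 7)))), X2 := wrap(h(q(wrap(unit), 7))).
MGU = { S = h(q(7, wrap(wrap(h(q(wrap(unit), 7)))))), B = q(unit, n), Q = h(q(wrap(unit), 7)), M = 7, T = unit, W = h(q(7, wrap(wrap(h(q(wrap(unit), 7)))))), Z = wrap(wrap(h(q(wrap(unit), 7)))), X2 = wrap(h(q(wrap(unit), 7))), Y2 = q(wrap(unit), 7) }, so B = q(unit, n).

q(unit, n)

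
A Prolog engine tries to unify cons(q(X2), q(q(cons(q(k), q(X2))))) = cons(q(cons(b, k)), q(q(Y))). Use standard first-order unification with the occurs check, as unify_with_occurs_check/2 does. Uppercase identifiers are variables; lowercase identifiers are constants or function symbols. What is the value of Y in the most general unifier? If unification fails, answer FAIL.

cons(q(k), q(cons(b, k)))

Decompose cons/2: q(X2) = q(cons(b, k)),  q(q(cons(q(k), q(X2)))) = q(q(Y)).
Decompose q/1: X2 = cons(b, k).
Bind X2 := cons(b, k); substituting into the remaining equation gives: q(q(cons(q(k), q(cons(b, k))))) = q(q(Y)).
Decompose q/1: q(cons(q(k), q(cons(b, k)))) = q(Y).
Decompose q/1: cons(q(k), q(cons(b, k))) = Y.
Bind Y := cons(q(k), q(cons(b, k))).
MGU = { X2 -> cons(b, k), Y -> cons(q(k), q(cons(b, k))) }, so Y -> cons(q(k), q(cons(b, k))).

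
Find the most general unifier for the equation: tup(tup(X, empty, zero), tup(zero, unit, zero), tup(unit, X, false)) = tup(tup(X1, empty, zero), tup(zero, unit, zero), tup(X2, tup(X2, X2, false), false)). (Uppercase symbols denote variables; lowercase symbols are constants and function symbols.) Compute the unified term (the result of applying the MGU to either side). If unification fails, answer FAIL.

Decompose tup/3: tup(X, empty, zero) = tup(X1, empty, zero),  tup(zero, unit, zero) = tup(zero, unit, zero),  tup(unit, X, false) = tup(X2, tup(X2, X2, false), false).
Decompose tup/3: X = X1,  empty = empty,  zero = zero.
Bind X := X1; substituting into the one remaining equation that mentions X gives: tup(unit, X1, false) = tup(X2, tup(X2, X2, false), false).
Delete trivial equation empty = empty.
Delete trivial equation zero = zero.
Delete trivial equation tup(zero, unit, zero) = tup(zero, unit, zero).
Decompose tup/3: unit = X2,  X1 = tup(X2, X2, false),  false = false.
Bind X2 := unit; substituting into the one remaining equation that mentions X2 gives: X1 = tup(unit, unit, false).
Bind X1 := tup(unit, unit, false); no other remaining equation mentions X1. Substituting into the earlier binding gives X := tup(unit, unit, false).
Delete trivial equation false = false.
Applying the MGU to either side gives tup(tup(tup(unit, unit, false), empty, zero), tup(zero, unit, zero), tup(unit, tup(unit, unit, false), false)).

tup(tup(tup(unit, unit, false), empty, zero), tup(zero, unit, zero), tup(unit, tup(unit, unit, false), false))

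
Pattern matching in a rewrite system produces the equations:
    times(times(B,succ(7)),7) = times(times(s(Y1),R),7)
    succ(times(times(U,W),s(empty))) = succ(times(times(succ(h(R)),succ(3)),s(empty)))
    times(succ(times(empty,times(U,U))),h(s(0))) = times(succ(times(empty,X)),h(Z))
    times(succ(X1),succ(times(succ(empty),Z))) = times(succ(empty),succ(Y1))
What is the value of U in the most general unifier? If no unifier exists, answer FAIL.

succ(h(succ(7)))

Decompose times/2: times(B,succ(7)) = times(s(Y1),R),  7 = 7.
Decompose times/2: B = s(Y1),  succ(7) = R.
Bind B := s(Y1); no other remaining equation mentions B.
Bind R := succ(7); substituting into the one remaining equation that mentions R gives: succ(times(times(U,W),s(empty))) = succ(times(times(succ(h(succ(7))),succ(3)),s(empty))).
Delete trivial equation 7 = 7.
Decompose succ/1: times(times(U,W),s(empty)) = times(times(succ(h(succ(7))),succ(3)),s(empty)).
Decompose times/2: times(U,W) = times(succ(h(succ(7))),succ(3)),  s(empty) = s(empty).
Decompose times/2: U = succ(h(succ(7))),  W = succ(3).
Bind U := succ(h(succ(7))); substituting into the one remaining equation that mentions U gives: times(succ(times(empty,times(succ(h(succ(7))),succ(h(succ(7)))))),h(s(0))) = times(succ(times(empty,X)),h(Z)).
Bind W := succ(3); no other remaining equation mentions W.
Delete trivial equation s(empty) = s(empty).
Decompose times/2: succ(times(empty,times(succ(h(succ(7))),succ(h(succ(7)))))) = succ(times(empty,X)),  h(s(0)) = h(Z).
Decompose succ/1: times(empty,times(succ(h(succ(7))),succ(h(succ(7))))) = times(empty,X).
Decompose times/2: empty = empty,  times(succ(h(succ(7))),succ(h(succ(7)))) = X.
Delete trivial equation empty = empty.
Bind X := times(succ(h(succ(7))),succ(h(succ(7)))); no other remaining equation mentions X.
Decompose h/1: s(0) = Z.
Bind Z := s(0); substituting into the remaining equation gives: times(succ(X1),succ(times(succ(empty),s(0)))) = times(succ(empty),succ(Y1)).
Decompose times/2: succ(X1) = succ(empty),  succ(times(succ(empty),s(0))) = succ(Y1).
Decompose succ/1: X1 = empty.
Bind X1 := empty; no other remaining equation mentions X1.
Decompose succ/1: times(succ(empty),s(0)) = Y1.
Bind Y1 := times(succ(empty),s(0)). Substituting into the earlier binding gives B := s(times(succ(empty),s(0))).
MGU = { B := s(times(succ(empty),s(0))), R := succ(7), U := succ(h(succ(7))), W := succ(3), X := times(succ(h(succ(7))),succ(h(succ(7)))), Z := s(0), X1 := empty, Y1 := times(succ(empty),s(0)) }, so U := succ(h(succ(7))).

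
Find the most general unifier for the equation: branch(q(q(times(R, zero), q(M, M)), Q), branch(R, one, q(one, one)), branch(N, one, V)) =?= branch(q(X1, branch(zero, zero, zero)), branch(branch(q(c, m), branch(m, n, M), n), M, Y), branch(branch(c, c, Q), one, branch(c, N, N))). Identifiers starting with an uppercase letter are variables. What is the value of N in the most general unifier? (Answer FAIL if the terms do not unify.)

branch(c, c, branch(zero, zero, zero))

Decompose branch/3: q(q(times(R, zero), q(M, M)), Q) =?= q(X1, branch(zero, zero, zero)),  branch(R, one, q(one, one)) =?= branch(branch(q(c, m), branch(m, n, M), n), M, Y),  branch(N, one, V) =?= branch(branch(c, c, Q), one, branch(c, N, N)).
Decompose q/2: q(times(R, zero), q(M, M)) =?= X1,  Q =?= branch(zero, zero, zero).
Bind X1 := q(times(R, zero), q(M, M)); no other remaining equation mentions X1.
Bind Q := branch(zero, zero, zero); substituting into the one remaining equation that mentions Q gives: branch(N, one, V) =?= branch(branch(c, c, branch(zero, zero, zero)), one, branch(c, N, N)).
Decompose branch/3: R =?= branch(q(c, m), branch(m, n, M), n),  one =?= M,  q(one, one) =?= Y.
Bind R := branch(q(c, m), branch(m, n, M), n); no other remaining equation mentions R. Substituting into the earlier binding gives X1 := q(times(branch(q(c, m), branch(m, n, M), n), zero), q(M, M)).
Bind M := one; no other remaining equation mentions M. Substituting into the earlier bindings gives X1 := q(times(branch(q(c, m), branch(m, n, one), n), zero), q(one, one)), R := branch(q(c, m), branch(m, n, one), n).
Bind Y := q(one, one); no other remaining equation mentions Y.
Decompose branch/3: N =?= branch(c, c, branch(zero, zero, zero)),  one =?= one,  V =?= branch(c, N, N).
Bind N := branch(c, c, branch(zero, zero, zero)); substituting into the one remaining equation that mentions N gives: V =?= branch(c, branch(c, c, branch(zero, zero, zero)), branch(c, c, branch(zero, zero, zero))).
Delete trivial equation one =?= one.
Bind V := branch(c, branch(c, c, branch(zero, zero, zero)), branch(c, c, branch(zero, zero, zero))).
MGU = { X1 -> q(times(branch(q(c, m), branch(m, n, one), n), zero), q(one, one)), Q -> branch(zero, zero, zero), R -> branch(q(c, m), branch(m, n, one), n), M -> one, Y -> q(one, one), N -> branch(c, c, branch(zero, zero, zero)), V -> branch(c, branch(c, c, branch(zero, zero, zero)), branch(c, c, branch(zero, zero, zero))) }, so N -> branch(c, c, branch(zero, zero, zero)).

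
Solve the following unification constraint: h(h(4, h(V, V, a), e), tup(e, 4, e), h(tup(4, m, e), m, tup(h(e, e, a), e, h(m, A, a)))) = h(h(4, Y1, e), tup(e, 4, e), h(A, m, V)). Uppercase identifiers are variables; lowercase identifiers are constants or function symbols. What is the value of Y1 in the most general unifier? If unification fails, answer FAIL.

h(tup(h(e, e, a), e, h(m, tup(4, m, e), a)), tup(h(e, e, a), e, h(m, tup(4, m, e), a)), a)

Decompose h/3: h(4, h(V, V, a), e) = h(4, Y1, e),  tup(e, 4, e) = tup(e, 4, e),  h(tup(4, m, e), m, tup(h(e, e, a), e, h(m, A, a))) = h(A, m, V).
Decompose h/3: 4 = 4,  h(V, V, a) = Y1,  e = e.
Delete trivial equation 4 = 4.
Bind Y1 := h(V, V, a); no other remaining equation mentions Y1.
Delete trivial equation e = e.
Delete trivial equation tup(e, 4, e) = tup(e, 4, e).
Decompose h/3: tup(4, m, e) = A,  m = m,  tup(h(e, e, a), e, h(m, A, a)) = V.
Bind A := tup(4, m, e); substituting into the one remaining equation that mentions A gives: tup(h(e, e, a), e, h(m, tup(4, m, e), a)) = V.
Delete trivial equation m = m.
Bind V := tup(h(e, e, a), e, h(m, tup(4, m, e), a)). Substituting into the earlier binding gives Y1 := h(tup(h(e, e, a), e, h(m, tup(4, m, e), a)), tup(h(e, e, a), e, h(m, tup(4, m, e), a)), a).
MGU = { Y1 -> h(tup(h(e, e, a), e, h(m, tup(4, m, e), a)), tup(h(e, e, a), e, h(m, tup(4, m, e), a)), a), A -> tup(4, m, e), V -> tup(h(e, e, a), e, h(m, tup(4, m, e), a)) }, so Y1 -> h(tup(h(e, e, a), e, h(m, tup(4, m, e), a)), tup(h(e, e, a), e, h(m, tup(4, m, e), a)), a).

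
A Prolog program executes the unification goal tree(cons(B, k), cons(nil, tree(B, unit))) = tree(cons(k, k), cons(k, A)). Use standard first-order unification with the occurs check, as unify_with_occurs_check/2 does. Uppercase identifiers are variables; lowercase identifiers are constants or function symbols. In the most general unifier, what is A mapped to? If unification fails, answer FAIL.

Decompose tree/2: cons(B, k) = cons(k, k),  cons(nil, tree(B, unit)) = cons(k, A).
Decompose cons/2: B = k,  k = k.
Bind B := k; substituting into the one remaining equation that mentions B gives: cons(nil, tree(k, unit)) = cons(k, A).
Delete trivial equation k = k.
Decompose cons/2: nil = k,  tree(k, unit) = A.
Clash: constants nil and k differ; no unifier exists.

FAIL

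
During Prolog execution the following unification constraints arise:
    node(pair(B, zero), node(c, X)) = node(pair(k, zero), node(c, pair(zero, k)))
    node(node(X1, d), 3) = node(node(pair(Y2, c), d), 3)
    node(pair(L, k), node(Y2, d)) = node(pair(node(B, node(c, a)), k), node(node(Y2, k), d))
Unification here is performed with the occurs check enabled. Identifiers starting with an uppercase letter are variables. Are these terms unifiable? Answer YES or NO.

NO

Decompose node/2: pair(B, zero) = pair(k, zero),  node(c, X) = node(c, pair(zero, k)).
Decompose pair/2: B = k,  zero = zero.
Bind B := k; substituting into the one remaining equation that mentions B gives: node(pair(L, k), node(Y2, d)) = node(pair(node(k, node(c, a)), k), node(node(Y2, k), d)).
Delete trivial equation zero = zero.
Decompose node/2: c = c,  X = pair(zero, k).
Delete trivial equation c = c.
Bind X := pair(zero, k); no other remaining equation mentions X.
Decompose node/2: node(X1, d) = node(pair(Y2, c), d),  3 = 3.
Decompose node/2: X1 = pair(Y2, c),  d = d.
Bind X1 := pair(Y2, c); no other remaining equation mentions X1.
Delete trivial equation d = d.
Delete trivial equation 3 = 3.
Decompose node/2: pair(L, k) = pair(node(k, node(c, a)), k),  node(Y2, d) = node(node(Y2, k), d).
Decompose pair/2: L = node(k, node(c, a)),  k = k.
Bind L := node(k, node(c, a)); no other remaining equation mentions L.
Delete trivial equation k = k.
Decompose node/2: Y2 = node(Y2, k),  d = d.
Occurs check fails: Y2 occurs in node(Y2, k); the equation Y2 = node(Y2, k) has no finite solution.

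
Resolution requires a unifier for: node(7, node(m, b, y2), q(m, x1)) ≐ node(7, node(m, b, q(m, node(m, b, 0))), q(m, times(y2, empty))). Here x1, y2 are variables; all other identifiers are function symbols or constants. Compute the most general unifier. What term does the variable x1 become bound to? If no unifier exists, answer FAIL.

Decompose node/3: 7 ≐ 7,  node(m, b, y2) ≐ node(m, b, q(m, node(m, b, 0))),  q(m, x1) ≐ q(m, times(y2, empty)).
Delete trivial equation 7 ≐ 7.
Decompose node/3: m ≐ m,  b ≐ b,  y2 ≐ q(m, node(m, b, 0)).
Delete trivial equation m ≐ m.
Delete trivial equation b ≐ b.
Bind y2 := q(m, node(m, b, 0)); substituting into the remaining equation gives: q(m, x1) ≐ q(m, times(q(m, node(m, b, 0)), empty)).
Decompose q/2: m ≐ m,  x1 ≐ times(q(m, node(m, b, 0)), empty).
Delete trivial equation m ≐ m.
Bind x1 := times(q(m, node(m, b, 0)), empty).
MGU = { y2 := q(m, node(m, b, 0)), x1 := times(q(m, node(m, b, 0)), empty) }, so x1 := times(q(m, node(m, b, 0)), empty).

times(q(m, node(m, b, 0)), empty)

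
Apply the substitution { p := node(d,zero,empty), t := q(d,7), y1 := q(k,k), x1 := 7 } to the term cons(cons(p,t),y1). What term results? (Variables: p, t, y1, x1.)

cons(cons(node(d,zero,empty),q(d,7)),q(k,k))

Replace each occurrence of p with node(d,zero,empty).
Replace each occurrence of t with q(d,7).
Replace each occurrence of y1 with q(k,k).
Result: cons(cons(node(d,zero,empty),q(d,7)),q(k,k)).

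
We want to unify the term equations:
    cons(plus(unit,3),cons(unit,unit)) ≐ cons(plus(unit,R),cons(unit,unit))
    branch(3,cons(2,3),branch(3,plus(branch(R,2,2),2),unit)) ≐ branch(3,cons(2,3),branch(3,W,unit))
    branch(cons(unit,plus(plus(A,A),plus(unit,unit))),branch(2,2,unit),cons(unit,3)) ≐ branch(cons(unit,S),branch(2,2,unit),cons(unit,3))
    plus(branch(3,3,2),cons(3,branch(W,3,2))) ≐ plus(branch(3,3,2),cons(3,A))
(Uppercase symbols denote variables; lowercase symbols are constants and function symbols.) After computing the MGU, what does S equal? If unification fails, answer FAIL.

plus(plus(branch(plus(branch(3,2,2),2),3,2),branch(plus(branch(3,2,2),2),3,2)),plus(unit,unit))

Decompose cons/2: plus(unit,3) ≐ plus(unit,R),  cons(unit,unit) ≐ cons(unit,unit).
Decompose plus/2: unit ≐ unit,  3 ≐ R.
Delete trivial equation unit ≐ unit.
Bind R := 3; substituting into the one remaining equation that mentions R gives: branch(3,cons(2,3),branch(3,plus(branch(3,2,2),2),unit)) ≐ branch(3,cons(2,3),branch(3,W,unit)).
Delete trivial equation cons(unit,unit) ≐ cons(unit,unit).
Decompose branch/3: 3 ≐ 3,  cons(2,3) ≐ cons(2,3),  branch(3,plus(branch(3,2,2),2),unit) ≐ branch(3,W,unit).
Delete trivial equation 3 ≐ 3.
Delete trivial equation cons(2,3) ≐ cons(2,3).
Decompose branch/3: 3 ≐ 3,  plus(branch(3,2,2),2) ≐ W,  unit ≐ unit.
Delete trivial equation 3 ≐ 3.
Bind W := plus(branch(3,2,2),2); substituting into the one remaining equation that mentions W gives: plus(branch(3,3,2),cons(3,branch(plus(branch(3,2,2),2),3,2))) ≐ plus(branch(3,3,2),cons(3,A)).
Delete trivial equation unit ≐ unit.
Decompose branch/3: cons(unit,plus(plus(A,A),plus(unit,unit))) ≐ cons(unit,S),  branch(2,2,unit) ≐ branch(2,2,unit),  cons(unit,3) ≐ cons(unit,3).
Decompose cons/2: unit ≐ unit,  plus(plus(A,A),plus(unit,unit)) ≐ S.
Delete trivial equation unit ≐ unit.
Bind S := plus(plus(A,A),plus(unit,unit)); no other remaining equation mentions S.
Delete trivial equation branch(2,2,unit) ≐ branch(2,2,unit).
Delete trivial equation cons(unit,3) ≐ cons(unit,3).
Decompose plus/2: branch(3,3,2) ≐ branch(3,3,2),  cons(3,branch(plus(branch(3,2,2),2),3,2)) ≐ cons(3,A).
Delete trivial equation branch(3,3,2) ≐ branch(3,3,2).
Decompose cons/2: 3 ≐ 3,  branch(plus(branch(3,2,2),2),3,2) ≐ A.
Delete trivial equation 3 ≐ 3.
Bind A := branch(plus(branch(3,2,2),2),3,2). Substituting into the earlier binding gives S := plus(plus(branch(plus(branch(3,2,2),2),3,2),branch(plus(branch(3,2,2),2),3,2)),plus(unit,unit)).
MGU = { R -> 3, W -> plus(branch(3,2,2),2), S -> plus(plus(branch(plus(branch(3,2,2),2),3,2),branch(plus(branch(3,2,2),2),3,2)),plus(unit,unit)), A -> branch(plus(branch(3,2,2),2),3,2) }, so S -> plus(plus(branch(plus(branch(3,2,2),2),3,2),branch(plus(branch(3,2,2),2),3,2)),plus(unit,unit)).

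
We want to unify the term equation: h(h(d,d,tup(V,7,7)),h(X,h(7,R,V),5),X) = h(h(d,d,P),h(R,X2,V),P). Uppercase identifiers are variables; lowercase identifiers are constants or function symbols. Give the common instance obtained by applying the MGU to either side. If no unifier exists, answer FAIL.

Decompose h/3: h(d,d,tup(V,7,7)) = h(d,d,P),  h(X,h(7,R,V),5) = h(R,X2,V),  X = P.
Decompose h/3: d = d,  d = d,  tup(V,7,7) = P.
Delete trivial equation d = d.
Delete trivial equation d = d.
Bind P := tup(V,7,7); substituting into the one remaining equation that mentions P gives: X = tup(V,7,7).
Decompose h/3: X = R,  h(7,R,V) = X2,  5 = V.
Bind X := R; substituting into the one remaining equation that mentions X gives: R = tup(V,7,7).
Bind X2 := h(7,R,V); no other remaining equation mentions X2.
Bind V := 5; substituting into the remaining equation gives: R = tup(5,7,7). Substituting into the earlier bindings gives P := tup(5,7,7), X2 := h(7,R,5).
Bind R := tup(5,7,7). Substituting into the earlier bindings gives X := tup(5,7,7), X2 := h(7,tup(5,7,7),5).
Applying the MGU to either side gives h(h(d,d,tup(5,7,7)),h(tup(5,7,7),h(7,tup(5,7,7),5),5),tup(5,7,7)).

h(h(d,d,tup(5,7,7)),h(tup(5,7,7),h(7,tup(5,7,7),5),5),tup(5,7,7))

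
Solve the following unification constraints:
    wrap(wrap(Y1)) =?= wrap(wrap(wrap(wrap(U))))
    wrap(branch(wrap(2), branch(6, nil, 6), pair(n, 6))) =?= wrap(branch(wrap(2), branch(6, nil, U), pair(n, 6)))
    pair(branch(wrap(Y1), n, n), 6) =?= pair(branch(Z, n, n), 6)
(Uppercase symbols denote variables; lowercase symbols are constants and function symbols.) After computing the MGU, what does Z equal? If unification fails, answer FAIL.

wrap(wrap(wrap(6)))

Decompose wrap/1: wrap(Y1) =?= wrap(wrap(wrap(U))).
Decompose wrap/1: Y1 =?= wrap(wrap(U)).
Bind Y1 := wrap(wrap(U)); substituting into the one remaining equation that mentions Y1 gives: pair(branch(wrap(wrap(wrap(U))), n, n), 6) =?= pair(branch(Z, n, n), 6).
Decompose wrap/1: branch(wrap(2), branch(6, nil, 6), pair(n, 6)) =?= branch(wrap(2), branch(6, nil, U), pair(n, 6)).
Decompose branch/3: wrap(2) =?= wrap(2),  branch(6, nil, 6) =?= branch(6, nil, U),  pair(n, 6) =?= pair(n, 6).
Delete trivial equation wrap(2) =?= wrap(2).
Decompose branch/3: 6 =?= 6,  nil =?= nil,  6 =?= U.
Delete trivial equation 6 =?= 6.
Delete trivial equation nil =?= nil.
Bind U := 6; substituting into the one remaining equation that mentions U gives: pair(branch(wrap(wrap(wrap(6))), n, n), 6) =?= pair(branch(Z, n, n), 6). Substituting into the earlier binding gives Y1 := wrap(wrap(6)).
Delete trivial equation pair(n, 6) =?= pair(n, 6).
Decompose pair/2: branch(wrap(wrap(wrap(6))), n, n) =?= branch(Z, n, n),  6 =?= 6.
Decompose branch/3: wrap(wrap(wrap(6))) =?= Z,  n =?= n,  n =?= n.
Bind Z := wrap(wrap(wrap(6))); no other remaining equation mentions Z.
Delete trivial equation n =?= n.
Delete trivial equation n =?= n.
Delete trivial equation 6 =?= 6.
MGU = { Y1 := wrap(wrap(6)), U := 6, Z := wrap(wrap(wrap(6))) }, so Z := wrap(wrap(wrap(6))).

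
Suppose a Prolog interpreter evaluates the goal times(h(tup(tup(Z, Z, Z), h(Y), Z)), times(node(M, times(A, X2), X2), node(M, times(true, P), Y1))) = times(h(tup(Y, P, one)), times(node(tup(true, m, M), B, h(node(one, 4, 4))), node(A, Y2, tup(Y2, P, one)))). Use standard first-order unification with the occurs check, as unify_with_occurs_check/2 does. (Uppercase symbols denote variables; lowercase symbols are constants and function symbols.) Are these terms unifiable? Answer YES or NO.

Decompose times/2: h(tup(tup(Z, Z, Z), h(Y), Z)) = h(tup(Y, P, one)),  times(node(M, times(A, X2), X2), node(M, times(true, P), Y1)) = times(node(tup(true, m, M), B, h(node(one, 4, 4))), node(A, Y2, tup(Y2, P, one))).
Decompose h/1: tup(tup(Z, Z, Z), h(Y), Z) = tup(Y, P, one).
Decompose tup/3: tup(Z, Z, Z) = Y,  h(Y) = P,  Z = one.
Bind Y := tup(Z, Z, Z); substituting into the one remaining equation that mentions Y gives: h(tup(Z, Z, Z)) = P.
Bind P := h(tup(Z, Z, Z)); substituting into the one remaining equation that mentions P gives: times(node(M, times(A, X2), X2), node(M, times(true, h(tup(Z, Z, Z))), Y1)) = times(node(tup(true, m, M), B, h(node(one, 4, 4))), node(A, Y2, tup(Y2, h(tup(Z, Z, Z)), one))).
Bind Z := one; substituting into the remaining equation gives: times(node(M, times(A, X2), X2), node(M, times(true, h(tup(one, one, one))), Y1)) = times(node(tup(true, m, M), B, h(node(one, 4, 4))), node(A, Y2, tup(Y2, h(tup(one, one, one)), one))). Substituting into the earlier bindings gives Y := tup(one, one, one), P := h(tup(one, one, one)).
Decompose times/2: node(M, times(A, X2), X2) = node(tup(true, m, M), B, h(node(one, 4, 4))),  node(M, times(true, h(tup(one, one, one))), Y1) = node(A, Y2, tup(Y2, h(tup(one, one, one)), one)).
Decompose node/3: M = tup(true, m, M),  times(A, X2) = B,  X2 = h(node(one, 4, 4)).
Occurs check fails: M occurs in tup(true, m, M); the equation M = tup(true, m, M) has no finite solution.

NO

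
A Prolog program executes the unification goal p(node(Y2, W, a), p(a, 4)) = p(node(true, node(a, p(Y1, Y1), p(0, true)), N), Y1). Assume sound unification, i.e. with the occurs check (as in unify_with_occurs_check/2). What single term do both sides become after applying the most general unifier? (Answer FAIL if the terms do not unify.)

Decompose p/2: node(Y2, W, a) = node(true, node(a, p(Y1, Y1), p(0, true)), N),  p(a, 4) = Y1.
Decompose node/3: Y2 = true,  W = node(a, p(Y1, Y1), p(0, true)),  a = N.
Bind Y2 := true; no other remaining equation mentions Y2.
Bind W := node(a, p(Y1, Y1), p(0, true)); no other remaining equation mentions W.
Bind N := a; no other remaining equation mentions N.
Bind Y1 := p(a, 4). Substituting into the earlier binding gives W := node(a, p(p(a, 4), p(a, 4)), p(0, true)).
Applying the MGU to either side gives p(node(true, node(a, p(p(a, 4), p(a, 4)), p(0, true)), a), p(a, 4)).

p(node(true, node(a, p(p(a, 4), p(a, 4)), p(0, true)), a), p(a, 4))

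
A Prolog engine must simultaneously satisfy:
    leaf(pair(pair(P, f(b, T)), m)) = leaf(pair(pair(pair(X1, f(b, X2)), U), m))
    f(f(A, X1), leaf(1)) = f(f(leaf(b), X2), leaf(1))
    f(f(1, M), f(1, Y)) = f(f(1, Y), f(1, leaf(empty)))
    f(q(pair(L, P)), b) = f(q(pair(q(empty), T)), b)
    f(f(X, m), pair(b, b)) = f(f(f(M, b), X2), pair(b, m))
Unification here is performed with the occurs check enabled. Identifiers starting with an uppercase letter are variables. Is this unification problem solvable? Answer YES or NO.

NO

Decompose leaf/1: pair(pair(P, f(b, T)), m) = pair(pair(pair(X1, f(b, X2)), U), m).
Decompose pair/2: pair(P, f(b, T)) = pair(pair(X1, f(b, X2)), U),  m = m.
Decompose pair/2: P = pair(X1, f(b, X2)),  f(b, T) = U.
Bind P := pair(X1, f(b, X2)); substituting into the one remaining equation that mentions P gives: f(q(pair(L, pair(X1, f(b, X2)))), b) = f(q(pair(q(empty), T)), b).
Bind U := f(b, T); no other remaining equation mentions U.
Delete trivial equation m = m.
Decompose f/2: f(A, X1) = f(leaf(b), X2),  leaf(1) = leaf(1).
Decompose f/2: A = leaf(b),  X1 = X2.
Bind A := leaf(b); no other remaining equation mentions A.
Bind X1 := X2; substituting into the one remaining equation that mentions X1 gives: f(q(pair(L, pair(X2, f(b, X2)))), b) = f(q(pair(q(empty), T)), b). Substituting into the earlier binding gives P := pair(X2, f(b, X2)).
Delete trivial equation leaf(1) = leaf(1).
Decompose f/2: f(1, M) = f(1, Y),  f(1, Y) = f(1, leaf(empty)).
Decompose f/2: 1 = 1,  M = Y.
Delete trivial equation 1 = 1.
Bind M := Y; substituting into the one remaining equation that mentions M gives: f(f(X, m), pair(b, b)) = f(f(f(Y, b), X2), pair(b, m)).
Decompose f/2: 1 = 1,  Y = leaf(empty).
Delete trivial equation 1 = 1.
Bind Y := leaf(empty); substituting into the one remaining equation that mentions Y gives: f(f(X, m), pair(b, b)) = f(f(f(leaf(empty), b), X2), pair(b, m)). Substituting into the earlier binding gives M := leaf(empty).
Decompose f/2: q(pair(L, pair(X2, f(b, X2)))) = q(pair(q(empty), T)),  b = b.
Decompose q/1: pair(L, pair(X2, f(b, X2))) = pair(q(empty), T).
Decompose pair/2: L = q(empty),  pair(X2, f(b, X2)) = T.
Bind L := q(empty); no other remaining equation mentions L.
Bind T := pair(X2, f(b, X2)); no other remaining equation mentions T. Substituting into the earlier binding gives U := f(b, pair(X2, f(b, X2))).
Delete trivial equation b = b.
Decompose f/2: f(X, m) = f(f(leaf(empty), b), X2),  pair(b, b) = pair(b, m).
Decompose f/2: X = f(leaf(empty), b),  m = X2.
Bind X := f(leaf(empty), b); no other remaining equation mentions X.
Bind X2 := m; no other remaining equation mentions X2. Substituting into the earlier bindings gives P := pair(m, f(b, m)), U := f(b, pair(m, f(b, m))), X1 := m, T := pair(m, f(b, m)).
Decompose pair/2: b = b,  b = m.
Delete trivial equation b = b.
Clash: constants b and m differ; no unifier exists.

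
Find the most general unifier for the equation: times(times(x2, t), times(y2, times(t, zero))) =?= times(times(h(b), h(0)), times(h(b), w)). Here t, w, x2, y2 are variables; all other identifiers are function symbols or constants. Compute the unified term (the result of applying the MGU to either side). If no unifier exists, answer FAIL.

Decompose times/2: times(x2, t) =?= times(h(b), h(0)),  times(y2, times(t, zero)) =?= times(h(b), w).
Decompose times/2: x2 =?= h(b),  t =?= h(0).
Bind x2 := h(b); no other remaining equation mentions x2.
Bind t := h(0); substituting into the remaining equation gives: times(y2, times(h(0), zero)) =?= times(h(b), w).
Decompose times/2: y2 =?= h(b),  times(h(0), zero) =?= w.
Bind y2 := h(b); no other remaining equation mentions y2.
Bind w := times(h(0), zero).
Applying the MGU to either side gives times(times(h(b), h(0)), times(h(b), times(h(0), zero))).

times(times(h(b), h(0)), times(h(b), times(h(0), zero)))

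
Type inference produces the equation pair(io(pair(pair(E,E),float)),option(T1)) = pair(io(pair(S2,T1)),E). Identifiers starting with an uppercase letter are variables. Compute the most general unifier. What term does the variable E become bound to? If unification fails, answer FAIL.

option(float)

Decompose pair/2: io(pair(pair(E,E),float)) = io(pair(S2,T1)),  option(T1) = E.
Decompose io/1: pair(pair(E,E),float) = pair(S2,T1).
Decompose pair/2: pair(E,E) = S2,  float = T1.
Bind S2 := pair(E,E); no other remaining equation mentions S2.
Bind T1 := float; substituting into the remaining equation gives: option(float) = E.
Bind E := option(float). Substituting into the earlier binding gives S2 := pair(option(float),option(float)).
MGU = { S2 ↦ pair(option(float),option(float)), T1 ↦ float, E ↦ option(float) }, so E ↦ option(float).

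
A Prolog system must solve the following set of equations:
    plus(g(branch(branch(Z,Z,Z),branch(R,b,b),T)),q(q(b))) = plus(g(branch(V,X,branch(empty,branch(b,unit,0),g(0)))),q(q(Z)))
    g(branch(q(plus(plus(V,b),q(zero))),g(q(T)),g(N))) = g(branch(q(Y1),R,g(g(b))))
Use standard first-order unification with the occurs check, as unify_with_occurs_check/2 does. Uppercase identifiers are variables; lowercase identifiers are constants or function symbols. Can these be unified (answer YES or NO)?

YES

Decompose plus/2: g(branch(branch(Z,Z,Z),branch(R,b,b),T)) = g(branch(V,X,branch(empty,branch(b,unit,0),g(0)))),  q(q(b)) = q(q(Z)).
Decompose g/1: branch(branch(Z,Z,Z),branch(R,b,b),T) = branch(V,X,branch(empty,branch(b,unit,0),g(0))).
Decompose branch/3: branch(Z,Z,Z) = V,  branch(R,b,b) = X,  T = branch(empty,branch(b,unit,0),g(0)).
Bind V := branch(Z,Z,Z); substituting into the one remaining equation that mentions V gives: g(branch(q(plus(plus(branch(Z,Z,Z),b),q(zero))),g(q(T)),g(N))) = g(branch(q(Y1),R,g(g(b)))).
Bind X := branch(R,b,b); no other remaining equation mentions X.
Bind T := branch(empty,branch(b,unit,0),g(0)); substituting into the one remaining equation that mentions T gives: g(branch(q(plus(plus(branch(Z,Z,Z),b),q(zero))),g(q(branch(empty,branch(b,unit,0),g(0)))),g(N))) = g(branch(q(Y1),R,g(g(b)))).
Decompose q/1: q(b) = q(Z).
Decompose q/1: b = Z.
Bind Z := b; substituting into the remaining equation gives: g(branch(q(plus(plus(branch(b,b,b),b),q(zero))),g(q(branch(empty,branch(b,unit,0),g(0)))),g(N))) = g(branch(q(Y1),R,g(g(b)))). Substituting into the earlier binding gives V := branch(b,b,b).
Decompose g/1: branch(q(plus(plus(branch(b,b,b),b),q(zero))),g(q(branch(empty,branch(b,unit,0),g(0)))),g(N)) = branch(q(Y1),R,g(g(b))).
Decompose branch/3: q(plus(plus(branch(b,b,b),b),q(zero))) = q(Y1),  g(q(branch(empty,branch(b,unit,0),g(0)))) = R,  g(N) = g(g(b)).
Decompose q/1: plus(plus(branch(b,b,b),b),q(zero)) = Y1.
Bind Y1 := plus(plus(branch(b,b,b),b),q(zero)); no other remaining equation mentions Y1.
Bind R := g(q(branch(empty,branch(b,unit,0),g(0)))); no other remaining equation mentions R. Substituting into the earlier binding gives X := branch(g(q(branch(empty,branch(b,unit,0),g(0)))),b,b).
Decompose g/1: N = g(b).
Bind N := g(b).
No equations remain and no clash or occurs-check failure arose, so a unifier exists.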